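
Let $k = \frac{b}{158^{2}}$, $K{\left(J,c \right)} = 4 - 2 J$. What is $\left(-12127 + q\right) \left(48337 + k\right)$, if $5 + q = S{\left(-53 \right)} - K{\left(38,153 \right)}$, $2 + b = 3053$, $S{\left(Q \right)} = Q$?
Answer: $- \frac{14616610762847}{24964} \approx -5.8551 \cdot 10^{8}$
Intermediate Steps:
$b = 3051$ ($b = -2 + 3053 = 3051$)
$k = \frac{3051}{24964}$ ($k = \frac{3051}{158^{2}} = \frac{3051}{24964} \approx 0.12222$)
$q = 14$ ($q = -5 - \left(57 - 76\right) = -5 - -19 = -5 + \left(-53 + 72\right) = -5 + 19 = 14$)
$\left(-12127 + q\right) \left(48337 + k\right) = \left(-12127 + 14\right) \left(48337 + \frac{3051}{24964}\right) = \left(-12113\right) \frac{1206687919}{24964} = - \frac{14616610762847}{24964}$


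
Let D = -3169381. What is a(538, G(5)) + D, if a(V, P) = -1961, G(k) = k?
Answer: -3171342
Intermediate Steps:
a(538, G(5)) + D = -1961 - 3169381 = -3171342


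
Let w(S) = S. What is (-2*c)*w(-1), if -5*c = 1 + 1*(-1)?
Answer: 0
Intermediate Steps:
c = 0 (c = -(1 + 1*(-1))/5 = -(1 - 1)/5 = -1/5*0 = 0)
(-2*c)*w(-1) = -2*0*(-1) = 0*(-1) = 0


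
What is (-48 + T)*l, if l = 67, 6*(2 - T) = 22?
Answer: -9983/3 ≈ -3327.7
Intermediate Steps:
T = -5/3 (T = 2 - ⅙*22 = 2 - 11/3 = -5/3 ≈ -1.6667)
(-48 + T)*l = (-48 - 5/3)*67 = -149/3*67 = -9983/3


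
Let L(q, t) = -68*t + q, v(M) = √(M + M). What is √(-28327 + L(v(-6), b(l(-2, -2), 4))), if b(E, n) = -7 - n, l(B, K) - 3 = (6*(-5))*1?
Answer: √(-27579 + 2*I*√3) ≈ 0.01 + 166.07*I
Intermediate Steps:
l(B, K) = -27 (l(B, K) = 3 + (6*(-5))*1 = 3 - 30*1 = 3 - 30 = -27)
v(M) = √2*√M (v(M) = √(2*M) = √2*√M)
L(q, t) = q - 68*t
√(-28327 + L(v(-6), b(l(-2, -2), 4))) = √(-28327 + (√2*√(-6) - 68*(-7 - 1*4))) = √(-28327 + (√2*(I*√6) - 68*(-7 - 4))) = √(-28327 + (2*I*√3 - 68*(-11))) = √(-28327 + (2*I*√3 + 748)) = √(-28327 + (748 + 2*I*√3)) = √(-27579 + 2*I*√3)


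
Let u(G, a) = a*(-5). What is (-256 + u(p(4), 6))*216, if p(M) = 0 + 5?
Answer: -61776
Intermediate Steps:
p(M) = 5
u(G, a) = -5*a
(-256 + u(p(4), 6))*216 = (-256 - 5*6)*216 = (-256 - 30)*216 = -286*216 = -61776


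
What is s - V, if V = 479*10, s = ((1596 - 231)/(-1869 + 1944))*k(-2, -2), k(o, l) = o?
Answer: -24132/5 ≈ -4826.4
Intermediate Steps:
s = -182/5 (s = ((1596 - 231)/(-1869 + 1944))*(-2) = (1365/75)*(-2) = (1365*(1/75))*(-2) = (91/5)*(-2) = -182/5 ≈ -36.400)
V = 4790
s - V = -182/5 - 1*4790 = -182/5 - 4790 = -24132/5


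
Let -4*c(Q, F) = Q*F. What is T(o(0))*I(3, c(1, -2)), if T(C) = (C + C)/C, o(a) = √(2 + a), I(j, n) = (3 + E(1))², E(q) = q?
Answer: 32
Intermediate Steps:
c(Q, F) = -F*Q/4 (c(Q, F) = -Q*F/4 = -F*Q/4)
I(j, n) = 16 (I(j, n) = (3 + 1)² = 4² = 16)
T(C) = 2 (T(C) = (2*C)/C = 2)
T(o(0))*I(3, c(1, -2)) = 2*16 = 32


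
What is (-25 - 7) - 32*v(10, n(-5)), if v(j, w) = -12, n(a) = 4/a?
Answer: 352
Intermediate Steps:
(-25 - 7) - 32*v(10, n(-5)) = (-25 - 7) - 32*(-12) = -32 + 384 = 352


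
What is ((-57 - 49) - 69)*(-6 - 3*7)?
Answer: 4725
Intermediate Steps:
((-57 - 49) - 69)*(-6 - 3*7) = (-106 - 69)*(-6 - 21) = -175*(-27) = 4725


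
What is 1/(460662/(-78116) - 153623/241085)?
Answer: -9416297930/61529556269 ≈ -0.15304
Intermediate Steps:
1/(460662/(-78116) - 153623/241085) = 1/(460662*(-1/78116) - 153623*1/241085) = 1/(-230331/39058 - 153623/241085) = 1/(-61529556269/9416297930) = -9416297930/61529556269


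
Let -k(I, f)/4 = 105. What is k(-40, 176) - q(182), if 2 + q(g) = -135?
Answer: -283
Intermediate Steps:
k(I, f) = -420 (k(I, f) = -4*105 = -420)
q(g) = -137 (q(g) = -2 - 135 = -137)
k(-40, 176) - q(182) = -420 - 1*(-137) = -420 + 137 = -283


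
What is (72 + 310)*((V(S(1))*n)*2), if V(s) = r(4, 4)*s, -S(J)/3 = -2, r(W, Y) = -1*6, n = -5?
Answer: 137520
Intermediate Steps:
r(W, Y) = -6
S(J) = 6 (S(J) = -3*(-2) = 6)
V(s) = -6*s
(72 + 310)*((V(S(1))*n)*2) = (72 + 310)*((-6*6*(-5))*2) = 382*(-36*(-5)*2) = 382*(180*2) = 382*360 = 137520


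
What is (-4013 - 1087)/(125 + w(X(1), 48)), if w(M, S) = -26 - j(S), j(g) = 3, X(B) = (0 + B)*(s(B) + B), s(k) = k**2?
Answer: -425/8 ≈ -53.125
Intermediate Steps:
X(B) = B*(B + B**2) (X(B) = (0 + B)*(B**2 + B) = B*(B + B**2))
w(M, S) = -29 (w(M, S) = -26 - 1*3 = -26 - 3 = -29)
(-4013 - 1087)/(125 + w(X(1), 48)) = (-4013 - 1087)/(125 - 29) = -5100/96 = -5100*1/96 = -425/8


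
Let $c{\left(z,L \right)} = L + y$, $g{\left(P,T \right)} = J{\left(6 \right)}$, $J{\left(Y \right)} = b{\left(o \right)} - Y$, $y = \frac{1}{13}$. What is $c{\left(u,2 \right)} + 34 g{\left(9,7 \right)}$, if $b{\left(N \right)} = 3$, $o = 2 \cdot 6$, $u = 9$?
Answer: $- \frac{1299}{13} \approx -99.923$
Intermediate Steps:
$o = 12$
$y = \frac{1}{13} \approx 0.076923$
$J{\left(Y \right)} = 3 - Y$
$g{\left(P,T \right)} = -3$ ($g{\left(P,T \right)} = 3 - 6 = -3$)
$c{\left(z,L \right)} = \frac{1}{13} + L$ ($c{\left(z,L \right)} = L + \frac{1}{13} = \frac{1}{13} + L$)
$c{\left(u,2 \right)} + 34 g{\left(9,7 \right)} = \left(\frac{1}{13} + 2\right) + 34 \left(-3\right) = \frac{27}{13} - 102 = - \frac{1299}{13}$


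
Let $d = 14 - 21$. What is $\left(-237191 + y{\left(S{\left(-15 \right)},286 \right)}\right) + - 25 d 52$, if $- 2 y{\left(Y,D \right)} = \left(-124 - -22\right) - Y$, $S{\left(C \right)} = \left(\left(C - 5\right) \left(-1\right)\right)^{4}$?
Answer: $-148040$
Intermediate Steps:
$d = -7$ ($d = 14 - 21 = -7$)
$S{\left(C \right)} = \left(5 - C\right)^{4}$ ($S{\left(C \right)} = \left(\left(-5 + C\right) \left(-1\right)\right)^{4} = \left(5 - C\right)^{4}$)
$y{\left(Y,D \right)} = 51 + \frac{Y}{2}$ ($y{\left(Y,D \right)} = - \frac{\left(-124 - -22\right) - Y}{2} = - \frac{\left(-124 + 22\right) - Y}{2} = - \frac{-102 - Y}{2} = 51 + \frac{Y}{2}$)
$\left(-237191 + y{\left(S{\left(-15 \right)},286 \right)}\right) + - 25 d 52 = \left(-237191 + \left(51 + \frac{\left(-5 - 15\right)^{4}}{2}\right)\right) + \left(-25\right) \left(-7\right) 52 = \left(-237191 + \left(51 + \frac{\left(-20\right)^{4}}{2}\right)\right) + 175 \cdot 52 = \left(-237191 + \left(51 + \frac{1}{2} \cdot 160000\right)\right) + 9100 = \left(-237191 + \left(51 + 80000\right)\right) + 9100 = \left(-237191 + 80051\right) + 9100 = -157140 + 9100 = -148040$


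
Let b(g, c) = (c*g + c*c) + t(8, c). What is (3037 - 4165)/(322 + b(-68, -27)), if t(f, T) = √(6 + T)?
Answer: -1628268/4167395 + 564*I*√21/4167395 ≈ -0.39072 + 0.00062019*I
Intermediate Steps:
b(g, c) = c² + √(6 + c) + c*g (b(g, c) = (c*g + c*c) + √(6 + c) = (c*g + c²) + √(6 + c) = (c² + c*g) + √(6 + c) = c² + √(6 + c) + c*g)
(3037 - 4165)/(322 + b(-68, -27)) = (3037 - 4165)/(322 + ((-27)² + √(6 - 27) - 27*(-68))) = -1128/(322 + (729 + √(-21) + 1836)) = -1128/(322 + (729 + I*√21 + 1836)) = -1128/(322 + (2565 + I*√21)) = -1128/(2887 + I*√21)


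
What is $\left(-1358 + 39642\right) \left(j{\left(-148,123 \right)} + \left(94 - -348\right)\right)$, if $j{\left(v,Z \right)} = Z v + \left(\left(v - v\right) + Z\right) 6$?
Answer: $-651746816$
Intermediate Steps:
$j{\left(v,Z \right)} = 6 Z + Z v$ ($j{\left(v,Z \right)} = Z v + \left(0 + Z\right) 6 = Z v + Z 6 = Z v + 6 Z = 6 Z + Z v$)
$\left(-1358 + 39642\right) \left(j{\left(-148,123 \right)} + \left(94 - -348\right)\right) = \left(-1358 + 39642\right) \left(123 \left(6 - 148\right) + \left(94 - -348\right)\right) = 38284 \left(123 \left(-142\right) + \left(94 + 348\right)\right) = 38284 \left(-17466 + 442\right) = 38284 \left(-17024\right) = -651746816$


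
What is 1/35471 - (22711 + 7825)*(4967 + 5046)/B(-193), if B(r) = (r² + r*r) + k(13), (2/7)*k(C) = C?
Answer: -21691010674769/5288264977 ≈ -4101.7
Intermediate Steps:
k(C) = 7*C/2
B(r) = 91/2 + 2*r² (B(r) = (r² + r*r) + (7/2)*13 = (r² + r²) + 91/2 = 2*r² + 91/2 = 91/2 + 2*r²)
1/35471 - (22711 + 7825)*(4967 + 5046)/B(-193) = 1/35471 - (22711 + 7825)*(4967 + 5046)/(91/2 + 2*(-193)²) = 1/35471 - 30536*10013/(91/2 + 2*37249) = 1/35471 - 305756968/(91/2 + 74498) = 1/35471 - 305756968/149087/2 = 1/35471 - 305756968*2/149087 = 1/35471 - 1*611513936/149087 = 1/35471 - 611513936/149087 = -21691010674769/5288264977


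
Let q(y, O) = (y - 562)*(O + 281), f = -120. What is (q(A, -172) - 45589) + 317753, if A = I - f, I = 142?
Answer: 239464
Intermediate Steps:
A = 262 (A = 142 - 1*(-120) = 142 + 120 = 262)
q(y, O) = (-562 + y)*(281 + O)
(q(A, -172) - 45589) + 317753 = ((-157922 - 562*(-172) + 281*262 - 172*262) - 45589) + 317753 = ((-157922 + 96664 + 73622 - 45064) - 45589) + 317753 = (-32700 - 45589) + 317753 = -78289 + 317753 = 239464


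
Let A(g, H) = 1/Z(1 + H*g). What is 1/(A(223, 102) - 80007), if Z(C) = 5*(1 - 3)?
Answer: -10/800071 ≈ -1.2499e-5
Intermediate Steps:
Z(C) = -10 (Z(C) = 5*(-2) = -10)
A(g, H) = -1/10 (A(g, H) = 1/(-10) = -1/10)
1/(A(223, 102) - 80007) = 1/(-1/10 - 80007) = 1/(-800071/10) = -10/800071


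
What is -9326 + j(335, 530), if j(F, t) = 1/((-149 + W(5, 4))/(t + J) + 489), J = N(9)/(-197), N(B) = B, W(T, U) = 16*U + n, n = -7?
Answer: -475942653189/51033965 ≈ -9326.0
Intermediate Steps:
W(T, U) = -7 + 16*U (W(T, U) = 16*U - 7 = -7 + 16*U)
J = -9/197 (J = 9/(-197) = 9*(-1/197) = -9/197 ≈ -0.045685)
j(F, t) = 1/(489 - 92/(-9/197 + t)) (j(F, t) = 1/((-149 + (-7 + 16*4))/(t - 9/197) + 489) = 1/((-149 + (-7 + 64))/(-9/197 + t) + 489) = 1/((-149 + 57)/(-9/197 + t) + 489) = 1/(-92/(-9/197 + t) + 489) = 1/(489 - 92/(-9/197 + t)))
-9326 + j(335, 530) = -9326 + (-9 + 197*530)/(-22525 + 96333*530) = -9326 + (-9 + 104410)/(-22525 + 51056490) = -9326 + 104401/51033965 = -475942653189/51033965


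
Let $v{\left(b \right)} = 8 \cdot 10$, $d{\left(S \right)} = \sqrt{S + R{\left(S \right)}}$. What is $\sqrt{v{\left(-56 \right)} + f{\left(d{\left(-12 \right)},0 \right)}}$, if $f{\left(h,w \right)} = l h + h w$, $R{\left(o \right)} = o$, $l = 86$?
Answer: $2 \sqrt{20 + 43 i \sqrt{6}} \approx 15.951 + 13.207 i$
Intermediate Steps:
$d{\left(S \right)} = \sqrt{2} \sqrt{S}$ ($d{\left(S \right)} = \sqrt{S + S} = \sqrt{2 S} = \sqrt{2} \sqrt{S}$)
$v{\left(b \right)} = 80$
$f{\left(h,w \right)} = 86 h + h w$
$\sqrt{v{\left(-56 \right)} + f{\left(d{\left(-12 \right)},0 \right)}} = \sqrt{80 + \sqrt{2} \sqrt{-12} \left(86 + 0\right)} = \sqrt{80 + \sqrt{2} \cdot 2 i \sqrt{3} \cdot 86} = \sqrt{80 + 2 i \sqrt{6} \cdot 86} = \sqrt{80 + 172 i \sqrt{6}}$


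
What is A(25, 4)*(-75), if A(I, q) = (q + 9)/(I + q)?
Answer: -975/29 ≈ -33.621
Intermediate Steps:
A(I, q) = (9 + q)/(I + q)
A(25, 4)*(-75) = ((9 + 4)/(25 + 4))*(-75) = (13/29)*(-75) = -975/29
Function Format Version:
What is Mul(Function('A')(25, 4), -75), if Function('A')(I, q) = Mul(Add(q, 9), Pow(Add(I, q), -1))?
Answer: Rational(-975, 29) ≈ -33.621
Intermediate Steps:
Function('A')(I, q) = Mul(Pow(Add(I, q), -1), Add(9, q)) (Function('A')(I, q) = Mul(Add(9, q), Pow(Add(I, q), -1)) = Mul(Pow(Add(I, q), -1), Add(9, q)))
Mul(Function('A')(25, 4), -75) = Mul(Mul(Pow(Add(25, 4), -1), Add(9, 4)), -75) = Mul(Mul(Pow(29, -1), 13), -75) = Mul(Mul(Rational(1, 29), 13), -75) = Mul(Rational(13, 29), -75) = Rational(-975, 29)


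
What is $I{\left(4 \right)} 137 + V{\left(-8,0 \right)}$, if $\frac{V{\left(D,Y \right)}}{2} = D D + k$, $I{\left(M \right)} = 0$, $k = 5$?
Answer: $138$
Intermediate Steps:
$V{\left(D,Y \right)} = 10 + 2 D^{2}$ ($V{\left(D,Y \right)} = 2 \left(D D + 5\right) = 2 \left(D^{2} + 5\right) = 2 \left(5 + D^{2}\right) = 10 + 2 D^{2}$)
$I{\left(4 \right)} 137 + V{\left(-8,0 \right)} = 0 \cdot 137 + \left(10 + 2 \left(-8\right)^{2}\right) = 0 + \left(10 + 2 \cdot 64\right) = 0 + \left(10 + 128\right) = 0 + 138 = 138$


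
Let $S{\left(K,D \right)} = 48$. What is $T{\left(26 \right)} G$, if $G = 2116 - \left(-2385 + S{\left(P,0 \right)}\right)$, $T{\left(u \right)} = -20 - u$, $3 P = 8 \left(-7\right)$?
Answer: $-204838$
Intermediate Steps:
$P = - \frac{56}{3}$ ($P = \frac{8 \left(-7\right)}{3} = \frac{1}{3} \left(-56\right) = - \frac{56}{3} \approx -18.667$)
$G = 4453$ ($G = 2116 - \left(-2385 + 48\right) = 2116 - -2337 = 2116 + 2337 = 4453$)
$T{\left(26 \right)} G = \left(-20 - 26\right) 4453 = \left(-46\right) 4453 = -204838$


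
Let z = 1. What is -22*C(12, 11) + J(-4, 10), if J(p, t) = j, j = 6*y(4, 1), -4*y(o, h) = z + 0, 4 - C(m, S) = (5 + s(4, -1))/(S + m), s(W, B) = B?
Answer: -3941/46 ≈ -85.674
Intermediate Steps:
C(m, S) = 4 - 4/(S + m) (C(m, S) = 4 - (5 - 1)/(S + m) = 4 - 4/(S + m))
y(o, h) = -¼ (y(o, h) = -(1 + 0)/4 = -¼*1 = -¼)
j = -3/2 (j = 6*(-¼) = -3/2 ≈ -1.5000)
J(p, t) = -3/2
-22*C(12, 11) + J(-4, 10) = -88*(-1 + 11 + 12)/(11 + 12) - 3/2 = -88*22/23 - 3/2 = -22*88/23 - 3/2 = -1936/23 - 3/2 = -3941/46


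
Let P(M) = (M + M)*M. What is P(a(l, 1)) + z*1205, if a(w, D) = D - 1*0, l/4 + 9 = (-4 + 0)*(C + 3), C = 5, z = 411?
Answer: 495257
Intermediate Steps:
l = -164 (l = -36 + 4*((-4 + 0)*(5 + 3)) = -36 + 4*(-4*8) = -36 + 4*(-32) = -36 - 128 = -164)
a(w, D) = D (a(w, D) = D + 0 = D)
P(M) = 2*M² (P(M) = (2*M)*M = 2*M²)
P(a(l, 1)) + z*1205 = 2*1² + 411*1205 = 2*1 + 495255 = 2 + 495255 = 495257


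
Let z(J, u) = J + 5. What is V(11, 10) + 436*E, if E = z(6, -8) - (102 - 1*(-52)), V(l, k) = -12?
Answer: -62360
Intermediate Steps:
z(J, u) = 5 + J
E = -143 (E = (5 + 6) - (102 - 1*(-52)) = 11 - (102 + 52) = 11 - 1*154 = 11 - 154 = -143)
V(11, 10) + 436*E = -12 + 436*(-143) = -12 - 62348 = -62360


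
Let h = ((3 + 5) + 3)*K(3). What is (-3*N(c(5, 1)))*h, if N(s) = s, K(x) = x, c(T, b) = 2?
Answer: -198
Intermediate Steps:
h = 33 (h = ((3 + 5) + 3)*3 = (8 + 3)*3 = 11*3 = 33)
(-3*N(c(5, 1)))*h = -3*2*33 = -6*33 = -198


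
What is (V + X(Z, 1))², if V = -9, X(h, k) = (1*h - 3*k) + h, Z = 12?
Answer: 144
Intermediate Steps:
X(h, k) = -3*k + 2*h (X(h, k) = (h - 3*k) + h = -3*k + 2*h)
(V + X(Z, 1))² = (-9 + (-3*1 + 2*12))² = (-9 + (-3 + 24))² = (-9 + 21)² = 12² = 144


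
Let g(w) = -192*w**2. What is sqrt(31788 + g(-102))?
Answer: 6*I*sqrt(54605) ≈ 1402.1*I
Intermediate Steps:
sqrt(31788 + g(-102)) = sqrt(31788 - 192*(-102)**2) = sqrt(31788 - 192*10404) = sqrt(31788 - 1997568) = sqrt(-1965780) = 6*I*sqrt(54605)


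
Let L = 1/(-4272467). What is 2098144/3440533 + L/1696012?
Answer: 15203477269125182443/24930636438293514932 ≈ 0.60983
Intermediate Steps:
L = -1/4272467 ≈ -2.3406e-7
2098144/3440533 + L/1696012 = 2098144/3440533 - 1/4272467/1696012 = 2098144*(1/3440533) - 1/4272467*1/1696012 = 2098144/3440533 - 1/7246155301604 = 15203477269125182443/24930636438293514932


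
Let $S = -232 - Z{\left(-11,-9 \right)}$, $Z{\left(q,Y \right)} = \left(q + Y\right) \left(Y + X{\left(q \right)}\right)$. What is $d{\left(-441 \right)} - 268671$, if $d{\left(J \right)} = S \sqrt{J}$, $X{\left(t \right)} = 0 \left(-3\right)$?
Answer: $-268671 - 8652 i \approx -2.6867 \cdot 10^{5} - 8652.0 i$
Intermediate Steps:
$X{\left(t \right)} = 0$
$Z{\left(q,Y \right)} = Y \left(Y + q\right)$ ($Z{\left(q,Y \right)} = \left(q + Y\right) \left(Y + 0\right) = \left(Y + q\right) Y = Y \left(Y + q\right)$)
$S = -412$ ($S = -232 - - 9 \left(-9 - 11\right) = -232 - \left(-9\right) \left(-20\right) = -232 - 180 = -412$)
$d{\left(J \right)} = - 412 \sqrt{J}$
$d{\left(-441 \right)} - 268671 = - 412 \sqrt{-441} - 268671 = - 412 \cdot 21 i - 268671 = - 8652 i - 268671 = -268671 - 8652 i$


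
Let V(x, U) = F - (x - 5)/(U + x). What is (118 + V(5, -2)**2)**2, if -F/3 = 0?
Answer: 13924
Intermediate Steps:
F = 0 (F = -3*0 = 0)
V(x, U) = -(-5 + x)/(U + x) (V(x, U) = 0 - (x - 5)/(U + x) = 0 - (-5 + x)/(U + x) = -(-5 + x)/(U + x))
(118 + V(5, -2)**2)**2 = (118 + ((5 - 1*5)/(-2 + 5))**2)**2 = (118 + ((5 - 5)/3)**2)**2 = (118 + ((1/3)*0)**2)**2 = (118 + 0**2)**2 = (118 + 0)**2 = 118**2 = 13924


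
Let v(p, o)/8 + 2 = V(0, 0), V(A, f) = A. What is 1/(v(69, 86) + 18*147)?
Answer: 1/2630 ≈ 0.00038023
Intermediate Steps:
v(p, o) = -16 (v(p, o) = -16 + 8*0 = -16 + 0 = -16)
1/(v(69, 86) + 18*147) = 1/(-16 + 18*147) = 1/(-16 + 2646) = 1/2630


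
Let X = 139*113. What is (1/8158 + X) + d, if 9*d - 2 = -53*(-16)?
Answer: 1160173663/73422 ≈ 15801.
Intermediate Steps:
d = 850/9 (d = 2/9 + (-53*(-16))/9 = 2/9 + (⅑)*848 = 2/9 + 848/9 = 850/9 ≈ 94.444)
X = 15707
(1/8158 + X) + d = (1/8158 + 15707) + 850/9 = 128137707/8158 + 850/9 = 1160173663/73422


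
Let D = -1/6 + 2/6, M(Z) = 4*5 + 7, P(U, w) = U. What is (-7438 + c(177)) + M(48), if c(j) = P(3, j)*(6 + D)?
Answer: -14785/2 ≈ -7392.5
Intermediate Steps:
M(Z) = 27 (M(Z) = 20 + 7 = 27)
D = 1/6 (D = -1*1/6 + 2*(1/6) = -1/6 + 1/3 = 1/6 ≈ 0.16667)
c(j) = 37/2 (c(j) = 3*(6 + 1/6) = 3*(37/6) = 37/2)
(-7438 + c(177)) + M(48) = (-7438 + 37/2) + 27 = -14839/2 + 27 = -14785/2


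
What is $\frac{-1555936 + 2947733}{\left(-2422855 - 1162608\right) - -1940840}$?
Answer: $- \frac{1391797}{1644623} \approx -0.84627$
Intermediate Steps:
$\frac{-1555936 + 2947733}{\left(-2422855 - 1162608\right) - -1940840} = \frac{1391797}{\left(-2422855 - 1162608\right) + 1940840} = \frac{1391797}{-3585463 + 1940840} = \frac{1391797}{-1644623} = 1391797 \left(- \frac{1}{1644623}\right) = - \frac{1391797}{1644623}$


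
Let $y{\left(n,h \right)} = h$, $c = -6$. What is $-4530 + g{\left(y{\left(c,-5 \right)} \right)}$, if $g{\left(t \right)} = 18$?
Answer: $-4512$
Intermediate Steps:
$-4530 + g{\left(y{\left(c,-5 \right)} \right)} = -4530 + 18 = -4512$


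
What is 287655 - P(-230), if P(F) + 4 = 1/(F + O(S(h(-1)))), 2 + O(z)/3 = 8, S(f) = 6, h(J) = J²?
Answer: 60983709/212 ≈ 2.8766e+5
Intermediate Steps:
O(z) = 18 (O(z) = -6 + 3*8 = -6 + 24 = 18)
P(F) = -4 + 1/(18 + F) (P(F) = -4 + 1/(F + 18) = -4 + 1/(18 + F))
287655 - P(-230) = 287655 - (-71 - 4*(-230))/(18 - 230) = 287655 - (-71 + 920)/(-212) = 287655 - (-1)*849/212 = 287655 - 1*(-849/212) = 287655 + 849/212 = 60983709/212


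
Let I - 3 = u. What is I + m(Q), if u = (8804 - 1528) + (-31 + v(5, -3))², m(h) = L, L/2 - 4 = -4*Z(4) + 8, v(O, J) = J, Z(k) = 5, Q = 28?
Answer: 8419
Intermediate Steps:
L = -16 (L = 8 + 2*(-4*5 + 8) = 8 + 2*(-20 + 8) = 8 + 2*(-12) = 8 - 24 = -16)
m(h) = -16
u = 8432 (u = (8804 - 1528) + (-31 - 3)² = 7276 + (-34)² = 7276 + 1156 = 8432)
I = 8435 (I = 3 + 8432 = 8435)
I + m(Q) = 8435 - 16 = 8419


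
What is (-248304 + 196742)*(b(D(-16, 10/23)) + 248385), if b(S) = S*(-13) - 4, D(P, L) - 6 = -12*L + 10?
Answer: -294395249918/23 ≈ -1.2800e+10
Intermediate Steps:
D(P, L) = 16 - 12*L (D(P, L) = 6 + (-12*L + 10) = 6 + (10 - 12*L) = 16 - 12*L)
b(S) = -4 - 13*S (b(S) = -13*S - 4 = -4 - 13*S)
(-248304 + 196742)*(b(D(-16, 10/23)) + 248385) = (-248304 + 196742)*((-4 - 13*(16 - 120/23)) + 248385) = -51562*((-4 - 13*(16 - 120/23)) + 248385) = -51562*((-4 - 13*248/23) + 248385) = -51562*((-4 - 3224/23) + 248385) = -51562*(-3316/23 + 248385) = -51562*5709539/23 = -294395249918/23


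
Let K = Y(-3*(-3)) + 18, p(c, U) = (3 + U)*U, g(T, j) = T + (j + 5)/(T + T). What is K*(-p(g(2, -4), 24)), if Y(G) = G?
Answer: -17496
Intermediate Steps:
g(T, j) = T + (5 + j)/(2*T) (g(T, j) = T + (5 + j)/((2*T)) = T + (5 + j)*(1/(2*T)) = T + (5 + j)/(2*T))
p(c, U) = U*(3 + U)
K = 27 (K = -3*(-3) + 18 = 9 + 18 = 27)
K*(-p(g(2, -4), 24)) = 27*(-24*(3 + 24)) = 27*(-24*27) = 27*(-1*648) = 27*(-648) = -17496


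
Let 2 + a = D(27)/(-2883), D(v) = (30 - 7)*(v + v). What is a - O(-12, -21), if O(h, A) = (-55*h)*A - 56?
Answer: 13370940/961 ≈ 13914.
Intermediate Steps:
D(v) = 46*v (D(v) = 23*(2*v) = 46*v)
O(h, A) = -56 - 55*A*h (O(h, A) = -55*A*h - 56 = -56 - 55*A*h)
a = -2336/961 (a = -2 + (46*27)/(-2883) = -2 + 1242*(-1/2883) = -2 - 414/961 = -2336/961 ≈ -2.4308)
a - O(-12, -21) = -2336/961 - (-56 - 55*(-21)*(-12)) = -2336/961 - (-56 - 13860) = -2336/961 - 1*(-13916) = -2336/961 + 13916 = 13370940/961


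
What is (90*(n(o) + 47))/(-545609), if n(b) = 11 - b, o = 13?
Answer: -4050/545609 ≈ -0.0074229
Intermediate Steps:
(90*(n(o) + 47))/(-545609) = (90*((11 - 1*13) + 47))/(-545609) = (90*((11 - 13) + 47))*(-1/545609) = (90*(-2 + 47))*(-1/545609) = (90*45)*(-1/545609) = 4050*(-1/545609) = -4050/545609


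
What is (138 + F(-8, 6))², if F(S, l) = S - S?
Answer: 19044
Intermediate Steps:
F(S, l) = 0
(138 + F(-8, 6))² = (138 + 0)² = 138² = 19044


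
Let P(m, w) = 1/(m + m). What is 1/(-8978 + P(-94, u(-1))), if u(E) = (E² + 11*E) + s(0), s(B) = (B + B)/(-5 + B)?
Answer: -188/1687865 ≈ -0.00011138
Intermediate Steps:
s(B) = 2*B/(-5 + B) (s(B) = (2*B)/(-5 + B) = 2*B/(-5 + B))
u(E) = E² + 11*E (u(E) = (E² + 11*E) + 2*0/(-5 + 0) = (E² + 11*E) + 2*0/(-5) = (E² + 11*E) + 2*0*(-⅕) = (E² + 11*E) + 0 = E² + 11*E)
P(m, w) = 1/(2*m)
1/(-8978 + P(-94, u(-1))) = 1/(-8978 + (½)/(-94)) = 1/(-8978 + (½)*(-1/94)) = 1/(-8978 - 1/188) = 1/(-1687865/188) = -188/1687865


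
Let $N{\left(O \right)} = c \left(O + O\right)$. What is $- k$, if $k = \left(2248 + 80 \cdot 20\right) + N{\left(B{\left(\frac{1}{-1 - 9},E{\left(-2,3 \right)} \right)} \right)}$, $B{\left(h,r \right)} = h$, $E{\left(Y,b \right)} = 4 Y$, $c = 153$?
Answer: $- \frac{19087}{5} \approx -3817.4$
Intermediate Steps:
$N{\left(O \right)} = 306 O$ ($N{\left(O \right)} = 153 \left(O + O\right) = 153 \cdot 2 O = 306 O$)
$k = \frac{19087}{5}$ ($k = \left(2248 + 80 \cdot 20\right) + \frac{306}{-1 - 9} = \left(2248 + 1600\right) + \frac{306}{-10} = 3848 + 306 \left(- \frac{1}{10}\right) = 3848 - \frac{153}{5} = \frac{19087}{5} \approx 3817.4$)
$- k = \left(-1\right) \frac{19087}{5} = - \frac{19087}{5}$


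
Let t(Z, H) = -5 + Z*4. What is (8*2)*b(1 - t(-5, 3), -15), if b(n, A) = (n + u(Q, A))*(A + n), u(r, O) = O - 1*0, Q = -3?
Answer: 1936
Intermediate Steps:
u(r, O) = O (u(r, O) = O + 0 = O)
t(Z, H) = -5 + 4*Z
b(n, A) = (A + n)² (b(n, A) = (n + A)*(A + n) = (A + n)*(A + n) = (A + n)²)
(8*2)*b(1 - t(-5, 3), -15) = (8*2)*((-15)² + (1 - (-5 + 4*(-5)))² + 2*(-15)*(1 - (-5 + 4*(-5)))) = 16*(225 + (1 - (-5 - 20))² + 2*(-15)*(1 - (-5 - 20))) = 16*(225 + (1 - 1*(-25))² + 2*(-15)*(1 - 1*(-25))) = 16*(225 + (1 + 25)² + 2*(-15)*(1 + 25)) = 16*(225 + 26² + 2*(-15)*26) = 16*(225 + 676 - 780) = 16*121 = 1936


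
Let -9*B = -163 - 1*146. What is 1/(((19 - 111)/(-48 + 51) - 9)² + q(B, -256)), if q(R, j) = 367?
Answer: 9/17464 ≈ 0.00051535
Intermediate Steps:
B = 103/3 (B = -(-163 - 1*146)/9 = -(-163 - 146)/9 = -⅑*(-309) = 103/3 ≈ 34.333)
1/(((19 - 111)/(-48 + 51) - 9)² + q(B, -256)) = 1/(((19 - 111)/(-48 + 51) - 9)² + 367) = 1/((-92/3 - 9)² + 367) = 1/((-119/3)² + 367) = 1/(14161/9 + 367) = 1/(17464/9) = 9/17464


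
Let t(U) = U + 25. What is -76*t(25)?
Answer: -3800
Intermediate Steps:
t(U) = 25 + U
-76*t(25) = -76*(25 + 25) = -76*50 = -3800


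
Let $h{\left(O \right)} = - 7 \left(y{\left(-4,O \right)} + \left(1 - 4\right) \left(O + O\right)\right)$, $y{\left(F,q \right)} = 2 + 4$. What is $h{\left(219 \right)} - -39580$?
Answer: $48736$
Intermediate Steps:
$y{\left(F,q \right)} = 6$
$h{\left(O \right)} = -42 + 42 O$ ($h{\left(O \right)} = - 7 \left(6 + \left(1 - 4\right) \left(O + O\right)\right) = - 7 \left(6 - 3 \cdot 2 O\right) = - 7 \left(6 - 6 O\right) = -42 + 42 O$)
$h{\left(219 \right)} - -39580 = \left(-42 + 42 \cdot 219\right) - -39580 = \left(-42 + 9198\right) + 39580 = 9156 + 39580 = 48736$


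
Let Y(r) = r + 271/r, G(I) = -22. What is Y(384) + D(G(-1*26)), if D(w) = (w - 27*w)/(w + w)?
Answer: 142735/384 ≈ 371.71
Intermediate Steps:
D(w) = -13 (D(w) = (-26*w)/((2*w)) = (-26*w)*(1/(2*w)) = -13)
Y(384) + D(G(-1*26)) = (384 + 271/384) - 13 = 147727/384 - 13 = 142735/384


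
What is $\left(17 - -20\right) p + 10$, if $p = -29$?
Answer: $-1063$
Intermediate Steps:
$\left(17 - -20\right) p + 10 = \left(17 - -20\right) \left(-29\right) + 10 = \left(17 + 20\right) \left(-29\right) + 10 = 37 \left(-29\right) + 10 = -1073 + 10 = -1063$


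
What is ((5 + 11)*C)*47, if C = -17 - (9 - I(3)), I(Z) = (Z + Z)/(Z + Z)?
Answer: -18800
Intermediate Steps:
I(Z) = 1 (I(Z) = (2*Z)/((2*Z)) = (2*Z)*(1/(2*Z)) = 1)
C = -25 (C = -17 - (9 - 1*1) = -17 - (9 - 1) = -17 - 1*8 = -17 - 8 = -25)
((5 + 11)*C)*47 = ((5 + 11)*(-25))*47 = (16*(-25))*47 = -400*47 = -18800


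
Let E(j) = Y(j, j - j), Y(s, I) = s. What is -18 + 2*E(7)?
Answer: -4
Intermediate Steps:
E(j) = j
-18 + 2*E(7) = -18 + 2*7 = -18 + 14 = -4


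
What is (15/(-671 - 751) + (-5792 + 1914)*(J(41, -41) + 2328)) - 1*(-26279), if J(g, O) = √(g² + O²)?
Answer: -4266808175/474 - 158998*√2 ≈ -9.2266e+6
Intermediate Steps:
J(g, O) = √(O² + g²)
(15/(-671 - 751) + (-5792 + 1914)*(J(41, -41) + 2328)) - 1*(-26279) = (15/(-671 - 751) + (-5792 + 1914)*(√((-41)² + 41²) + 2328)) - 1*(-26279) = (15/(-1422) - 3878*(√(1681 + 1681) + 2328)) + 26279 = (15*(-1/1422) - 3878*(√3362 + 2328)) + 26279 = (-5/474 - 3878*(41*√2 + 2328)) + 26279 = (-5/474 - 3878*(2328 + 41*√2)) + 26279 = (-5/474 + (-9027984 - 158998*√2)) + 26279 = (-4279264421/474 - 158998*√2) + 26279 = -4266808175/474 - 158998*√2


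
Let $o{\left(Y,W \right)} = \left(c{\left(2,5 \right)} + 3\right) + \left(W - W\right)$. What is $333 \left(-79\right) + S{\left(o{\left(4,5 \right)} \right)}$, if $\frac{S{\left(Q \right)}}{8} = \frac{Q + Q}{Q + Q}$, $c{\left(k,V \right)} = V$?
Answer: $-26299$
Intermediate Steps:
$o{\left(Y,W \right)} = 8$ ($o{\left(Y,W \right)} = \left(5 + 3\right) + \left(W - W\right) = 8 + 0 = 8$)
$S{\left(Q \right)} = 8$ ($S{\left(Q \right)} = 8 \frac{Q + Q}{Q + Q} = 8 \frac{2 Q}{2 Q} = 8 \cdot 2 Q \frac{1}{2 Q} = 8 \cdot 1 = 8$)
$333 \left(-79\right) + S{\left(o{\left(4,5 \right)} \right)} = 333 \left(-79\right) + 8 = -26307 + 8 = -26299$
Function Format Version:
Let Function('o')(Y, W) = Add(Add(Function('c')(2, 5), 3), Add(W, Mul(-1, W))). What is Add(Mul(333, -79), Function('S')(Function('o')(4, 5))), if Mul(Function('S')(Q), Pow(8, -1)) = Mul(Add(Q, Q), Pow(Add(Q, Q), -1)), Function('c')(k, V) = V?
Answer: -26299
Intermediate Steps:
Function('o')(Y, W) = 8 (Function('o')(Y, W) = Add(Add(5, 3), Add(W, Mul(-1, W))) = Add(8, 0) = 8)
Function('S')(Q) = 8 (Function('S')(Q) = Mul(8, Mul(Add(Q, Q), Pow(Add(Q, Q), -1))) = Mul(8, Mul(Mul(2, Q), Pow(Mul(2, Q), -1))) = Mul(8, Mul(Mul(2, Q), Mul(Rational(1, 2), Pow(Q, -1)))) = Mul(8, 1) = 8)
Add(Mul(333, -79), Function('S')(Function('o')(4, 5))) = Add(Mul(333, -79), 8) = Add(-26307, 8) = -26299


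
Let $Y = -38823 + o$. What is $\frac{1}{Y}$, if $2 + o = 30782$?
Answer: $- \frac{1}{8043} \approx -0.00012433$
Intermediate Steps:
$o = 30780$ ($o = -2 + 30782 = 30780$)
$Y = -8043$ ($Y = -38823 + 30780 = -8043$)
$\frac{1}{Y} = \frac{1}{-8043} = - \frac{1}{8043}$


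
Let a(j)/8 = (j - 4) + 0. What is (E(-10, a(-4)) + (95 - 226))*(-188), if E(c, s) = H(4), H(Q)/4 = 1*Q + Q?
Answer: 18612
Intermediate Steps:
H(Q) = 8*Q (H(Q) = 4*(1*Q + Q) = 4*(Q + Q) = 4*(2*Q) = 8*Q)
a(j) = -32 + 8*j (a(j) = 8*((j - 4) + 0) = 8*((-4 + j) + 0) = 8*(-4 + j) = -32 + 8*j)
E(c, s) = 32 (E(c, s) = 8*4 = 32)
(E(-10, a(-4)) + (95 - 226))*(-188) = (32 + (95 - 226))*(-188) = (32 - 131)*(-188) = -99*(-188) = 18612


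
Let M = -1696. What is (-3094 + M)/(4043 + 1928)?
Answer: -4790/5971 ≈ -0.80221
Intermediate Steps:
(-3094 + M)/(4043 + 1928) = (-3094 - 1696)/(4043 + 1928) = -4790/5971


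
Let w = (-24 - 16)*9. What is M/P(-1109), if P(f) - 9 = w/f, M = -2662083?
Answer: -328027783/1149 ≈ -2.8549e+5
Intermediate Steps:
w = -360 (w = -40*9 = -360)
P(f) = 9 - 360/f
M/P(-1109) = -2662083/(9 - 360/(-1109)) = -2662083/(9 - 360*(-1/1109)) = -2662083/(9 + 360/1109) = -2662083/10341/1109 = -2662083*1109/10341 = -328027783/1149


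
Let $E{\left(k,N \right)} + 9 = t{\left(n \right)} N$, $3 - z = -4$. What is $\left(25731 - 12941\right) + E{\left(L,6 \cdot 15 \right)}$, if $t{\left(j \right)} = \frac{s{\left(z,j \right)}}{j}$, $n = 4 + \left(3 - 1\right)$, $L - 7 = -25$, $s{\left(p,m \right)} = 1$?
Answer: $12796$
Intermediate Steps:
$z = 7$ ($z = 3 - -4 = 3 + 4 = 7$)
$L = -18$ ($L = 7 - 25 = -18$)
$n = 6$ ($n = 4 + \left(3 - 1\right) = 4 + 2 = 6$)
$t{\left(j \right)} = \frac{1}{j}$ ($t{\left(j \right)} = 1 \frac{1}{j} = \frac{1}{j}$)
$E{\left(k,N \right)} = -9 + \frac{N}{6}$
$\left(25731 - 12941\right) + E{\left(L,6 \cdot 15 \right)} = \left(25731 - 12941\right) - \left(9 - \frac{6 \cdot 15}{6}\right) = 12790 + \left(-9 + \frac{1}{6} \cdot 90\right) = 12790 + \left(-9 + 15\right) = 12790 + 6 = 12796$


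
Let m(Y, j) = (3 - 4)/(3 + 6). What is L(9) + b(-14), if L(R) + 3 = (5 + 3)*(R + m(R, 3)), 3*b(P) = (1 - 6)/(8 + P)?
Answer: 1231/18 ≈ 68.389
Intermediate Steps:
m(Y, j) = -⅑ (m(Y, j) = -1/9 = -1*⅑ = -⅑)
b(P) = -5/(3*(8 + P)) (b(P) = ((1 - 6)/(8 + P))/3 = (-5/(8 + P))/3 = -5/(3*(8 + P)))
L(R) = -35/9 + 8*R (L(R) = -3 + (5 + 3)*(R - ⅑) = -3 + 8*(-⅑ + R) = -3 + (-8/9 + 8*R) = -35/9 + 8*R)
L(9) + b(-14) = (-35/9 + 8*9) - 5/(24 + 3*(-14)) = (-35/9 + 72) - 5/(24 - 42) = 613/9 - 5/(-18) = 613/9 - 5*(-1/18) = 613/9 + 5/18 = 1231/18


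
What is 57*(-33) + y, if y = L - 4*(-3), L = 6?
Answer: -1863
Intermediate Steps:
y = 18 (y = 6 - 4*(-3) = 6 + 12 = 18)
57*(-33) + y = 57*(-33) + 18 = -1881 + 18 = -1863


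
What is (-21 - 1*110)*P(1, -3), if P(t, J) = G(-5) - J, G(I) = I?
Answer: 262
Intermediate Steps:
P(t, J) = -5 - J
(-21 - 1*110)*P(1, -3) = (-21 - 1*110)*(-5 - 1*(-3)) = (-21 - 110)*(-5 + 3) = -131*(-2) = 262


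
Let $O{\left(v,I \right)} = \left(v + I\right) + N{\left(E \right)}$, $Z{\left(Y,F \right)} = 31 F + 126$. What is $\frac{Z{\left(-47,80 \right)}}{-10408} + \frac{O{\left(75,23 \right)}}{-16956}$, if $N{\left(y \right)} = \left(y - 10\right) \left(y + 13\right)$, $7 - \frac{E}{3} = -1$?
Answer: $- \frac{6324833}{22059756} \approx -0.28671$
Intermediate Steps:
$E = 24$ ($E = 21 - -3 = 21 + 3 = 24$)
$N{\left(y \right)} = \left(-10 + y\right) \left(13 + y\right)$
$Z{\left(Y,F \right)} = 126 + 31 F$
$O{\left(v,I \right)} = 518 + I + v$ ($O{\left(v,I \right)} = \left(v + I\right) + \left(-130 + 24^{2} + 3 \cdot 24\right) = \left(I + v\right) + \left(-130 + 576 + 72\right) = \left(I + v\right) + 518 = 518 + I + v$)
$\frac{Z{\left(-47,80 \right)}}{-10408} + \frac{O{\left(75,23 \right)}}{-16956} = \frac{126 + 31 \cdot 80}{-10408} + \frac{518 + 23 + 75}{-16956} = \left(126 + 2480\right) \left(- \frac{1}{10408}\right) + 616 \left(- \frac{1}{16956}\right) = 2606 \left(- \frac{1}{10408}\right) - \frac{154}{4239} = - \frac{1303}{5204} - \frac{154}{4239} = - \frac{6324833}{22059756}$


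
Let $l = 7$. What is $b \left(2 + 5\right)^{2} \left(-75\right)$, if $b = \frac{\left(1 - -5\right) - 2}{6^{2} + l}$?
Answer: $- \frac{14700}{43} \approx -341.86$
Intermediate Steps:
$b = \frac{4}{43}$ ($b = \frac{\left(1 - -5\right) - 2}{6^{2} + 7} = \frac{\left(1 + 5\right) - 2}{36 + 7} = \frac{6 - 2}{43} = 4 \cdot \frac{1}{43} = \frac{4}{43} \approx 0.093023$)
$b \left(2 + 5\right)^{2} \left(-75\right) = \frac{4 \left(2 + 5\right)^{2}}{43} \left(-75\right) = \frac{4 \cdot 7^{2}}{43} \left(-75\right) = \frac{4}{43} \cdot 49 \left(-75\right) = \frac{196}{43} \left(-75\right) = - \frac{14700}{43}$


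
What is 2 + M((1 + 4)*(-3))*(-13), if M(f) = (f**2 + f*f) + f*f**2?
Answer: 38027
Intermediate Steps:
M(f) = f**3 + 2*f**2 (M(f) = (f**2 + f**2) + f**3 = 2*f**2 + f**3 = f**3 + 2*f**2)
2 + M((1 + 4)*(-3))*(-13) = 2 + (((1 + 4)*(-3))**2*(2 + (1 + 4)*(-3)))*(-13) = 2 + ((5*(-3))**2*(2 + 5*(-3)))*(-13) = 2 + ((-15)**2*(2 - 15))*(-13) = 2 + (225*(-13))*(-13) = 2 - 2925*(-13) = 2 + 38025 = 38027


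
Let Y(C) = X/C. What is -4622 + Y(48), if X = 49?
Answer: -221807/48 ≈ -4621.0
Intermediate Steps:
Y(C) = 49/C
-4622 + Y(48) = -4622 + 49/48 = -221807/48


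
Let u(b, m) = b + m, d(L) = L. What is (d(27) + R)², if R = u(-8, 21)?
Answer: 1600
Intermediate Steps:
R = 13 (R = -8 + 21 = 13)
(d(27) + R)² = (27 + 13)² = 40² = 1600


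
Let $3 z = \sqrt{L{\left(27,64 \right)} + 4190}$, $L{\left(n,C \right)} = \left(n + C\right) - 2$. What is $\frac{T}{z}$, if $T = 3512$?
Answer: $\frac{10536 \sqrt{4279}}{4279} \approx 161.07$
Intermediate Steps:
$L{\left(n,C \right)} = -2 + C + n$ ($L{\left(n,C \right)} = \left(C + n\right) - 2 = -2 + C + n$)
$z = \frac{\sqrt{4279}}{3}$ ($z = \frac{\sqrt{\left(-2 + 64 + 27\right) + 4190}}{3} = \frac{\sqrt{89 + 4190}}{3} = \frac{\sqrt{4279}}{3} \approx 21.805$)
$\frac{T}{z} = \frac{3512}{\frac{1}{3} \sqrt{4279}} = 3512 \frac{3 \sqrt{4279}}{4279} = \frac{10536 \sqrt{4279}}{4279}$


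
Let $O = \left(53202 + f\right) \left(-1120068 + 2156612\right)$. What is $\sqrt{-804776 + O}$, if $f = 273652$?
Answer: $30 \sqrt{376441942} \approx 5.8206 \cdot 10^{5}$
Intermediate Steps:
$O = 338798552576$ ($O = \left(53202 + 273652\right) \left(-1120068 + 2156612\right) = 326854 \cdot 1036544 = 338798552576$)
$\sqrt{-804776 + O} = \sqrt{-804776 + 338798552576} = \sqrt{338797747800} = 30 \sqrt{376441942}$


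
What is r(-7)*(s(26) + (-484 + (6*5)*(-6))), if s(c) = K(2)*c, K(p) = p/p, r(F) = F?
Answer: 4466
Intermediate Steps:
K(p) = 1
s(c) = c (s(c) = 1*c = c)
r(-7)*(s(26) + (-484 + (6*5)*(-6))) = -7*(26 + (-484 + (6*5)*(-6))) = -7*(26 + (-484 + 30*(-6))) = -7*(26 + (-484 - 180)) = -7*(26 - 664) = -7*(-638) = 4466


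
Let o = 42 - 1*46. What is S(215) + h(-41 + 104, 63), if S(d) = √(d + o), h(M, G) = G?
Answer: 63 + √211 ≈ 77.526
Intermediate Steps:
o = -4 (o = 42 - 46 = -4)
S(d) = √(-4 + d) (S(d) = √(d - 4) = √(-4 + d))
S(215) + h(-41 + 104, 63) = √(-4 + 215) + 63 = √211 + 63 = 63 + √211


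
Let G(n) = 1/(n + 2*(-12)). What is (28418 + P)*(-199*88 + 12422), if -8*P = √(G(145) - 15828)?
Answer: -144647620 + 2545*I*√1915187/44 ≈ -1.4465e+8 + 80046.0*I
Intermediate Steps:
G(n) = 1/(-24 + n) (G(n) = 1/(n - 24) = 1/(-24 + n))
P = -I*√1915187/88 (P = -√(1/(-24 + 145) - 15828)/8 = -√(1/121 - 15828)/8 = -I*√1915187/88 ≈ -15.726*I)
(28418 + P)*(-199*88 + 12422) = (28418 - I*√1915187/88)*(-199*88 + 12422) = (28418 - I*√1915187/88)*(-17512 + 12422) = (28418 - I*√1915187/88)*(-5090) = -144647620 + 2545*I*√1915187/44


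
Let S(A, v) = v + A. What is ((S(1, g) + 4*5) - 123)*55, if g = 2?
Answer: -5500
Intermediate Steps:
S(A, v) = A + v
((S(1, g) + 4*5) - 123)*55 = (((1 + 2) + 4*5) - 123)*55 = ((3 + 20) - 123)*55 = (23 - 123)*55 = -100*55 = -5500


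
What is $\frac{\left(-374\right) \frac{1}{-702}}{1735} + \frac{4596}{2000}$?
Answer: $\frac{139963453}{60898500} \approx 2.2983$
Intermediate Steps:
$\frac{\left(-374\right) \frac{1}{-702}}{1735} + \frac{4596}{2000} = \left(-374\right) \left(- \frac{1}{702}\right) \frac{1}{1735} + 4596 \cdot \frac{1}{2000} = \frac{187}{351} \cdot \frac{1}{1735} + \frac{1149}{500} = \frac{187}{608985} + \frac{1149}{500} = \frac{139963453}{60898500}$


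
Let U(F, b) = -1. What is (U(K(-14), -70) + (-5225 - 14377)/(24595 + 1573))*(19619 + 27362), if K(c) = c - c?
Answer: -1075160185/13084 ≈ -82174.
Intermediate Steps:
K(c) = 0
(U(K(-14), -70) + (-5225 - 14377)/(24595 + 1573))*(19619 + 27362) = (-1 + (-5225 - 14377)/(24595 + 1573))*(19619 + 27362) = (-1 - 19602/26168)*46981 = (-1 - 19602*1/26168)*46981 = (-1 - 9801/13084)*46981 = -22885/13084*46981 = -1075160185/13084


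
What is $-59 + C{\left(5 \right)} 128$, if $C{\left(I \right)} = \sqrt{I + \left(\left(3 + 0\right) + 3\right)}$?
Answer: $-59 + 128 \sqrt{11} \approx 365.53$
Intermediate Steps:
$C{\left(I \right)} = \sqrt{6 + I}$ ($C{\left(I \right)} = \sqrt{I + \left(3 + 3\right)} = \sqrt{I + 6} = \sqrt{6 + I}$)
$-59 + C{\left(5 \right)} 128 = -59 + \sqrt{6 + 5} \cdot 128 = -59 + \sqrt{11} \cdot 128 = -59 + 128 \sqrt{11}$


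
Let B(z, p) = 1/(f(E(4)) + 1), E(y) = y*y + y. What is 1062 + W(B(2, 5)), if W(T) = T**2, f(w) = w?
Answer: 468343/441 ≈ 1062.0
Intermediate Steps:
E(y) = y + y**2 (E(y) = y**2 + y = y + y**2)
B(z, p) = 1/21 (B(z, p) = 1/(4*(1 + 4) + 1) = 1/(4*5 + 1) = 1/(20 + 1) = 1/21)
1062 + W(B(2, 5)) = 1062 + (1/21)**2 = 1062 + 1/441 = 468343/441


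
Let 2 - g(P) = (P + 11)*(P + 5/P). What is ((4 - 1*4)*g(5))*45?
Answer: 0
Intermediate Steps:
g(P) = 2 - (11 + P)*(P + 5/P) (g(P) = 2 - (P + 11)*(P + 5/P) = 2 - (11 + P)*(P + 5/P))
((4 - 1*4)*g(5))*45 = ((4 - 1*4)*(-3 - 1*5² - 55/5 - 11*5))*45 = ((4 - 4)*(-3 - 1*25 - 55*⅕ - 55))*45 = (0*(-3 - 25 - 11 - 55))*45 = (0*(-94))*45 = 0*45 = 0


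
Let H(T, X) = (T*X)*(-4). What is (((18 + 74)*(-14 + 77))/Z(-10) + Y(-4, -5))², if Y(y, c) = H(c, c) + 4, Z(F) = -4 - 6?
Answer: 11410884/25 ≈ 4.5644e+5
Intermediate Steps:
Z(F) = -10
H(T, X) = -4*T*X
Y(y, c) = 4 - 4*c² (Y(y, c) = -4*c*c + 4 = -4*c² + 4 = 4 - 4*c²)
(((18 + 74)*(-14 + 77))/Z(-10) + Y(-4, -5))² = (((18 + 74)*(-14 + 77))/(-10) + (4 - 4*(-5)²))² = ((92*63)*(-⅒) + (4 - 4*25))² = (5796*(-⅒) + (4 - 100))² = (-2898/5 - 96)² = (-3378/5)² = 11410884/25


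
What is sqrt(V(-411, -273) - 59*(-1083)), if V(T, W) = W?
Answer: 2*sqrt(15906) ≈ 252.24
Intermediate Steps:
sqrt(V(-411, -273) - 59*(-1083)) = sqrt(-273 - 59*(-1083)) = sqrt(-273 + 63897) = sqrt(63624) = 2*sqrt(15906)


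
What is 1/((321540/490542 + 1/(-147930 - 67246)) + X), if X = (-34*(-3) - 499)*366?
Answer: -1353241864/196627862307537 ≈ -6.8822e-6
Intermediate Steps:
X = -145302 (X = (102 - 499)*366 = -397*366 = -145302)
1/((321540/490542 + 1/(-147930 - 67246)) + X) = 1/((321540/490542 + 1/(-147930 - 67246)) - 145302) = 1/((321540*(1/490542) + 1/(-215176)) - 145302) = 1/((53590/81757 - 1/215176) - 145302) = 1/(887015391/1353241864 - 145302) = 1/(-196627862307537/1353241864) = -1353241864/196627862307537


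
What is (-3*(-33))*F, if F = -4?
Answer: -396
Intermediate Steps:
(-3*(-33))*F = -3*(-33)*(-4) = 99*(-4) = -396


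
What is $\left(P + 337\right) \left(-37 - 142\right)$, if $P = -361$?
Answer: $4296$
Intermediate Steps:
$\left(P + 337\right) \left(-37 - 142\right) = \left(-361 + 337\right) \left(-37 - 142\right) = \left(-24\right) \left(-179\right) = 4296$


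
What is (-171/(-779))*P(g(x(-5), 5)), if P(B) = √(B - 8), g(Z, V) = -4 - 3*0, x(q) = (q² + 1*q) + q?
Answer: 18*I*√3/41 ≈ 0.76041*I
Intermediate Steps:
x(q) = q² + 2*q (x(q) = (q² + q) + q = (q + q²) + q = q² + 2*q)
g(Z, V) = -4 (g(Z, V) = -4 + 0 = -4)
P(B) = √(-8 + B)
(-171/(-779))*P(g(x(-5), 5)) = (-171/(-779))*√(-8 - 4) = (-171*(-1/779))*√(-12) = 9*(2*I*√3)/41 = 18*I*√3/41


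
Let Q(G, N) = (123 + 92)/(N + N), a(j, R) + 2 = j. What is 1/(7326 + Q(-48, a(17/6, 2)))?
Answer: 1/7455 ≈ 0.00013414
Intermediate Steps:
a(j, R) = -2 + j
Q(G, N) = 215/(2*N) (Q(G, N) = 215/((2*N)) = 215*(1/(2*N)) = 215/(2*N))
1/(7326 + Q(-48, a(17/6, 2))) = 1/(7326 + 215/(2*(-2 + 17/6))) = 1/(7326 + 215/(2*(⅚))) = 1/(7326 + (215/2)*(6/5)) = 1/(7326 + 129) = 1/7455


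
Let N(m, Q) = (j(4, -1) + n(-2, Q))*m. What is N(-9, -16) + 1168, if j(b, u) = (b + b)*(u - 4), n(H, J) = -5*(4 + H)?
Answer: 1618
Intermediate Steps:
n(H, J) = -20 - 5*H
j(b, u) = 2*b*(-4 + u) (j(b, u) = (2*b)*(-4 + u) = 2*b*(-4 + u))
N(m, Q) = -50*m (N(m, Q) = (2*4*(-4 - 1) + (-20 - 5*(-2)))*m = (2*4*(-5) + (-20 + 10))*m = (-40 - 10)*m = -50*m)
N(-9, -16) + 1168 = -50*(-9) + 1168 = 450 + 1168 = 1618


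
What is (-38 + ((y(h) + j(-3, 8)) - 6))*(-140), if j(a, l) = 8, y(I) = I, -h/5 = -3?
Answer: 2940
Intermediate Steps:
h = 15 (h = -5*(-3) = 15)
(-38 + ((y(h) + j(-3, 8)) - 6))*(-140) = (-38 + ((15 + 8) - 6))*(-140) = (-38 + (23 - 6))*(-140) = (-38 + 17)*(-140) = -21*(-140) = 2940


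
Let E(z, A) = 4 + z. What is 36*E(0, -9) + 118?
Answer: 262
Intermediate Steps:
36*E(0, -9) + 118 = 36*(4 + 0) + 118 = 36*4 + 118 = 144 + 118 = 262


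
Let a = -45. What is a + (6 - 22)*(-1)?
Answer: -29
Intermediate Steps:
a + (6 - 22)*(-1) = -45 + (6 - 22)*(-1) = -45 - 16*(-1) = -45 + 16 = -29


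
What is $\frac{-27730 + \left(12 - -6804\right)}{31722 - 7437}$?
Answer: $- \frac{20914}{24285} \approx -0.86119$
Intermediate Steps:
$\frac{-27730 + \left(12 - -6804\right)}{31722 - 7437} = \frac{-27730 + \left(12 + 6804\right)}{24285} = \left(-27730 + 6816\right) \frac{1}{24285} = \left(-20914\right) \frac{1}{24285} = - \frac{20914}{24285}$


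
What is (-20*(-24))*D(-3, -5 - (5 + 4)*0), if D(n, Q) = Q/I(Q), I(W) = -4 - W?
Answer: -2400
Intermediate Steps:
D(n, Q) = Q/(-4 - Q)
(-20*(-24))*D(-3, -5 - (5 + 4)*0) = (-20*(-24))*(-(-5 - (5 + 4)*0)/(4 + (-5 - (5 + 4)*0))) = 480*(-(-5 - 9*0)/(4 + (-5 - 9*0))) = 480*(-(-5 - 1*0)/(4 + (-5 - 1*0))) = 480*(-(-5 + 0)/(4 + (-5 + 0))) = 480*(-1*(-5)/(4 - 5)) = 480*(-1*(-5)/(-1)) = 480*(-1*(-5)*(-1)) = 480*(-5) = -2400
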